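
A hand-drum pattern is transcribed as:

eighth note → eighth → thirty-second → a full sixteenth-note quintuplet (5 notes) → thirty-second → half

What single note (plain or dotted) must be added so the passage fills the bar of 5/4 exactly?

dotted eighth note

The bar of 5/4 = 40 thirty-second notes.
Express everything in thirty-second notes: eighth note = 4; eighth = 4; thirty-second = 1; a full sixteenth-note quintuplet (5 notes) (five quintuplet sixteenths span one quarter) = 8; thirty-second = 1; half = 16.
Altogether 4 + 4 + 1 + 8 + 1 + 16 = 34.
Remaining: 40 − 34 = 6 thirty-second notes, which is a dotted eighth note.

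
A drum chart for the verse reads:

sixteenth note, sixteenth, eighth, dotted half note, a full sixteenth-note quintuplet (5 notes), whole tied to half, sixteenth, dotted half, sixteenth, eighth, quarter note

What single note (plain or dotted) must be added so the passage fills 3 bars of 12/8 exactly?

half note

3 bars of 12/8 = 72 sixteenth notes.
Working in sixteenth notes: sixteenth note = 1; sixteenth = 1; eighth = 2; dotted half note = 12; a full sixteenth-note quintuplet (5 notes) (five quintuplet sixteenths span one quarter) = 4; whole tied to half (whole + half) = 24; sixteenth = 1; dotted half = 12; sixteenth = 1; eighth = 2; quarter note = 4.
Total: 1 + 1 + 2 + 12 + 4 + 24 + 1 + 12 + 1 + 2 + 4 = 64.
Remaining: 72 − 64 = 8 sixteenth notes, which is a half note.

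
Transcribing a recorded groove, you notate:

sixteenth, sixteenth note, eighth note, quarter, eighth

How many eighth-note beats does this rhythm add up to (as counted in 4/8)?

5

One eighth-note beat = 2 sixteenth notes.
Express everything in sixteenth notes: sixteenth = 1; sixteenth note = 1; eighth note = 2; quarter = 4; eighth = 2.
Altogether 1 + 1 + 2 + 4 + 2 = 10.
10 ÷ 2 = 5 beats.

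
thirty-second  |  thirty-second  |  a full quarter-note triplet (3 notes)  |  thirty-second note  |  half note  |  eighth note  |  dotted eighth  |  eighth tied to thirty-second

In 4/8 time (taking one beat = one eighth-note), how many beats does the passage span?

One eighth-note beat = 4 thirty-second notes.
In thirty-second notes: thirty-second = 1; thirty-second = 1; a full quarter-note triplet (3 notes) (three triplet quarters span one half) = 16; thirty-second note = 1; half note = 16; eighth note = 4; dotted eighth = 6; eighth tied to thirty-second (eighth + thirty-second) = 5.
Sum: 1 + 1 + 16 + 1 + 16 + 4 + 6 + 5 = 50.
50 ÷ 4 = 12.5 beats.

12.5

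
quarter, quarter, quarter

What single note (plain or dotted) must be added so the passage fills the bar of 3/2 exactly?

The bar of 3/2 = 6 quarter notes.
Express everything in quarter notes: quarter = 1; quarter = 1; quarter = 1.
Altogether 1 + 1 + 1 = 3.
Remaining: 6 − 3 = 3 quarter notes, which is a dotted half note.

dotted half note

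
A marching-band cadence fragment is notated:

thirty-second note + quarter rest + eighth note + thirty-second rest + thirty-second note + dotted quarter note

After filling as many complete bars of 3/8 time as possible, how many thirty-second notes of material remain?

One bar of 3/8 = 12 thirty-second notes.
Working in thirty-second notes: thirty-second note = 1; quarter rest = 8; eighth note = 4; thirty-second rest = 1; thirty-second note = 1; dotted quarter note = 12.
Adding: 1 + 8 + 4 + 1 + 1 + 12 = 27.
27 ÷ 12 = 2 complete bars with 3 thirty-second notes remaining.

3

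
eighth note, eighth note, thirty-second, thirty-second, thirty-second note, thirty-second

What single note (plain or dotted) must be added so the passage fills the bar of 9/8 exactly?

dotted half note

The bar of 9/8 = 36 thirty-second notes.
Convert each value to thirty-second notes: eighth note = 4; eighth note = 4; thirty-second = 1; thirty-second = 1; thirty-second note = 1; thirty-second = 1.
Altogether 4 + 4 + 1 + 1 + 1 + 1 = 12.
Remaining: 36 − 12 = 24 thirty-second notes, which is a dotted half note.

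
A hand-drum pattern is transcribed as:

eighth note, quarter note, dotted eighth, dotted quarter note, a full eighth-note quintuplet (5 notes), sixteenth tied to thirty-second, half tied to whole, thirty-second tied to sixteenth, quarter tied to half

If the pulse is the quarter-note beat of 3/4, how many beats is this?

One quarter-note beat = 8 thirty-second notes.
Working in thirty-second notes: eighth note = 4; quarter note = 8; dotted eighth = 6; dotted quarter note = 12; a full eighth-note quintuplet (5 notes) (five quintuplet eighths span one half) = 16; sixteenth tied to thirty-second (sixteenth + thirty-second) = 3; half tied to whole (half + whole) = 48; thirty-second tied to sixteenth (thirty-second + sixteenth) = 3; quarter tied to half (quarter + half) = 24.
Adding: 4 + 8 + 6 + 12 + 16 + 3 + 48 + 3 + 24 = 124.
124 ÷ 8 = 15.5 beats.

15.5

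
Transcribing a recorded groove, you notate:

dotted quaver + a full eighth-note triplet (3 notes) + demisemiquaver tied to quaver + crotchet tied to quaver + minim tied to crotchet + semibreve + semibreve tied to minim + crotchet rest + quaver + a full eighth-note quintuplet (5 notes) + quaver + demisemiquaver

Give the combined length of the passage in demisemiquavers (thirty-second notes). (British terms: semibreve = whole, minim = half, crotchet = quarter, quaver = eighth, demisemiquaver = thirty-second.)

168

Each duration in thirty-second notes: dotted quaver = 6; a full eighth-note triplet (3 notes) (three triplet eighths span one quarter) = 8; demisemiquaver tied to quaver (demisemiquaver + quaver) = 5; crotchet tied to quaver (crotchet + quaver) = 12; minim tied to crotchet (minim + crotchet) = 24; semibreve = 32; semibreve tied to minim (semibreve + minim) = 48; crotchet rest = 8; quaver = 4; a full eighth-note quintuplet (5 notes) (five quintuplet eighths span one half) = 16; quaver = 4; demisemiquaver = 1.
Sum: 6 + 8 + 5 + 12 + 24 + 32 + 48 + 8 + 4 + 16 + 4 + 1 = 168 thirty-second notes.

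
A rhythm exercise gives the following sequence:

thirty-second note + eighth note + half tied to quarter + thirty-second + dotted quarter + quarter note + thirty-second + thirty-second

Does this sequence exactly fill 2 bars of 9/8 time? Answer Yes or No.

No

One bar of 9/8 = 36 thirty-second notes, so 2 bars = 72.
Working in thirty-second notes: thirty-second note = 1; eighth note = 4; half tied to quarter (half + quarter) = 24; thirty-second = 1; dotted quarter = 12; quarter note = 8; thirty-second = 1; thirty-second = 1.
Adding: 1 + 4 + 24 + 1 + 12 + 8 + 1 + 1 = 52.
52 falls short of 72, so the answer is No.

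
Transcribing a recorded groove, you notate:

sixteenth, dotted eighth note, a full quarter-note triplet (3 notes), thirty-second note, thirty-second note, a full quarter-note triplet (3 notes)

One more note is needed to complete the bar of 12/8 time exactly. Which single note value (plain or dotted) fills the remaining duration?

The bar of 12/8 = 48 thirty-second notes.
Convert each value to thirty-second notes: sixteenth = 2; dotted eighth note = 6; a full quarter-note triplet (3 notes) (three triplet quarters span one half) = 16; thirty-second note = 1; thirty-second note = 1; a full quarter-note triplet (3 notes) (three triplet quarters span one half) = 16.
Adding: 2 + 6 + 16 + 1 + 1 + 16 = 42.
Remaining: 48 − 42 = 6 thirty-second notes, which is a dotted eighth note.

dotted eighth note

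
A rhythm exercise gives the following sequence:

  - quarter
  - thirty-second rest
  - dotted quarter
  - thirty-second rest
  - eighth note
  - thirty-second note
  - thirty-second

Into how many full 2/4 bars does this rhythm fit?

One bar of 2/4 = 16 thirty-second notes.
Working in thirty-second notes: quarter = 8; thirty-second rest = 1; dotted quarter = 12; thirty-second rest = 1; eighth note = 4; thirty-second note = 1; thirty-second = 1.
Adding: 8 + 1 + 12 + 1 + 4 + 1 + 1 = 28.
28 ÷ 16 = 1 complete bar with 12 left over.

1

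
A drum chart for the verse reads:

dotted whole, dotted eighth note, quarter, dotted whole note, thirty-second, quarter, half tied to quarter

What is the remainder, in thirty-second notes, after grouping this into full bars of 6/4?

One bar of 6/4 = 48 thirty-second notes.
Convert each value to thirty-second notes: dotted whole = 48; dotted eighth note = 6; quarter = 8; dotted whole note = 48; thirty-second = 1; quarter = 8; half tied to quarter (half + quarter) = 24.
Altogether 48 + 6 + 8 + 48 + 1 + 8 + 24 = 143.
143 ÷ 48 = 2 complete bars with 47 thirty-second notes remaining.

47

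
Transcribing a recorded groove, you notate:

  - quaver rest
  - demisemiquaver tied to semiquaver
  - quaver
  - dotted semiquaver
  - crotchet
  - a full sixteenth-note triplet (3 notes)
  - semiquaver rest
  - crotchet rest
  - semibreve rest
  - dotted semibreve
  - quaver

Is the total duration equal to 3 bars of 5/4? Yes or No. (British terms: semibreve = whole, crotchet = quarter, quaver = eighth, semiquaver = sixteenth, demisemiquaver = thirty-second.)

One bar of 5/4 = 40 thirty-second notes, so 3 bars = 120.
Convert each value to thirty-second notes: quaver rest = 4; demisemiquaver tied to semiquaver (demisemiquaver + semiquaver) = 3; quaver = 4; dotted semiquaver = 3; crotchet = 8; a full sixteenth-note triplet (3 notes) (three triplet sixteenths span one eighth) = 4; semiquaver rest = 2; crotchet rest = 8; semibreve rest = 32; dotted semibreve = 48; quaver = 4.
Sum: 4 + 3 + 4 + 3 + 8 + 4 + 2 + 8 + 32 + 48 + 4 = 120.
120 equals 120, so the answer is Yes.

Yes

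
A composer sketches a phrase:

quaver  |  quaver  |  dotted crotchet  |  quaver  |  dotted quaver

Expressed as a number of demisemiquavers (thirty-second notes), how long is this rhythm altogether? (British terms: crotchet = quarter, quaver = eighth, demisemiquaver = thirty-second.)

In thirty-second notes: quaver = 4; quaver = 4; dotted crotchet = 12; quaver = 4; dotted quaver = 6.
Altogether 4 + 4 + 12 + 4 + 6 = 30 thirty-second notes.

30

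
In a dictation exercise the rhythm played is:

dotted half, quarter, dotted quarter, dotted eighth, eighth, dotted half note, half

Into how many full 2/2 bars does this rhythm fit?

2

One bar of 2/2 = 16 sixteenth notes.
Each duration in sixteenth notes: dotted half = 12; quarter = 4; dotted quarter = 6; dotted eighth = 3; eighth = 2; dotted half note = 12; half = 8.
Altogether 12 + 4 + 6 + 3 + 2 + 12 + 8 = 47.
47 ÷ 16 = 2 complete bars with 15 left over.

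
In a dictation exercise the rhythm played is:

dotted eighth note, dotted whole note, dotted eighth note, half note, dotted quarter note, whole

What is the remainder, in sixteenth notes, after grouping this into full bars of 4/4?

One bar of 4/4 = 16 sixteenth notes.
In sixteenth notes: dotted eighth note = 3; dotted whole note = 24; dotted eighth note = 3; half note = 8; dotted quarter note = 6; whole = 16.
Total: 3 + 24 + 3 + 8 + 6 + 16 = 60.
60 ÷ 16 = 3 complete bars with 12 sixteenth notes remaining.

12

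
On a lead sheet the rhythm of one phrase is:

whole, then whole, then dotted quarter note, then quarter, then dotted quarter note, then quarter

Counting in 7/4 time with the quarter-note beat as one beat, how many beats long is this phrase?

13

One quarter-note beat = 2 eighth notes.
Express everything in eighth notes: whole = 8; whole = 8; dotted quarter note = 3; quarter = 2; dotted quarter note = 3; quarter = 2.
Sum: 8 + 8 + 3 + 2 + 3 + 2 = 26.
26 ÷ 2 = 13 beats.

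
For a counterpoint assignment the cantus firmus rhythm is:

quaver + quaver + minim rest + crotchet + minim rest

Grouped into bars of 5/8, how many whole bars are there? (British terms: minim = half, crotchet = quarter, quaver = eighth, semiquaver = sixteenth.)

One bar of 5/8 = 5 eighth notes.
Express everything in eighth notes: quaver = 1; quaver = 1; minim rest = 4; crotchet = 2; minim rest = 4.
Adding: 1 + 1 + 4 + 2 + 4 = 12.
12 ÷ 5 = 2 complete bars with 2 left over.

2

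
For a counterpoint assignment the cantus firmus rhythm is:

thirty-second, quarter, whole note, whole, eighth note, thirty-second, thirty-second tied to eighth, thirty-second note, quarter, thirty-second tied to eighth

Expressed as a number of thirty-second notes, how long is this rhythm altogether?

97

Convert each value to thirty-second notes: thirty-second = 1; quarter = 8; whole note = 32; whole = 32; eighth note = 4; thirty-second = 1; thirty-second tied to eighth (thirty-second + eighth) = 5; thirty-second note = 1; quarter = 8; thirty-second tied to eighth (thirty-second + eighth) = 5.
Total: 1 + 8 + 32 + 32 + 4 + 1 + 5 + 1 + 8 + 5 = 97 thirty-second notes.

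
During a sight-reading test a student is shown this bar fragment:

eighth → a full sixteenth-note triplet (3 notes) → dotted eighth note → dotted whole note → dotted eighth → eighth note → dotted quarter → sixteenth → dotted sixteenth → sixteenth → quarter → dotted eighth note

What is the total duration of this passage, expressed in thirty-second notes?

105

Express everything in thirty-second notes: eighth = 4; a full sixteenth-note triplet (3 notes) (three triplet sixteenths span one eighth) = 4; dotted eighth note = 6; dotted whole note = 48; dotted eighth = 6; eighth note = 4; dotted quarter = 12; sixteenth = 2; dotted sixteenth = 3; sixteenth = 2; quarter = 8; dotted eighth note = 6.
Adding: 4 + 4 + 6 + 48 + 6 + 4 + 12 + 2 + 3 + 2 + 8 + 6 = 105 thirty-second notes.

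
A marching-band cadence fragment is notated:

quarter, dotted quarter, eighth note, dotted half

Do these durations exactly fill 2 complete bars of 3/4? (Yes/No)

Yes

One bar of 3/4 = 6 eighth notes, so 2 bars = 12.
Convert each value to eighth notes: quarter = 2; dotted quarter = 3; eighth note = 1; dotted half = 6.
Altogether 2 + 3 + 1 + 6 = 12.
12 equals 12, so the answer is Yes.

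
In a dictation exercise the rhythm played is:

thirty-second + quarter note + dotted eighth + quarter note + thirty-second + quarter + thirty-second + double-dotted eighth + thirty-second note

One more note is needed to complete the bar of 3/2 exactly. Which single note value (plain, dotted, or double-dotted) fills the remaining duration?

double-dotted eighth note

The bar of 3/2 = 48 thirty-second notes.
Each duration in thirty-second notes: thirty-second = 1; quarter note = 8; dotted eighth = 6; quarter note = 8; thirty-second = 1; quarter = 8; thirty-second = 1; double-dotted eighth = 7; thirty-second note = 1.
Sum: 1 + 8 + 6 + 8 + 1 + 8 + 1 + 7 + 1 = 41.
Remaining: 48 − 41 = 7 thirty-second notes, which is a double-dotted eighth note.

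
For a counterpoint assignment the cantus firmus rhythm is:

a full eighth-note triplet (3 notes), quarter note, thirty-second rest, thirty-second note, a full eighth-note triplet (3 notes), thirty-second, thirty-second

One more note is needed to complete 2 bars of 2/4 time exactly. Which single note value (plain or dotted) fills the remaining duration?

2 bars of 2/4 = 32 thirty-second notes.
In thirty-second notes: a full eighth-note triplet (3 notes) (three triplet eighths span one quarter) = 8; quarter note = 8; thirty-second rest = 1; thirty-second note = 1; a full eighth-note triplet (3 notes) (three triplet eighths span one quarter) = 8; thirty-second = 1; thirty-second = 1.
Sum: 8 + 8 + 1 + 1 + 8 + 1 + 1 = 28.
Remaining: 32 − 28 = 4 thirty-second notes, which is a eighth note.

eighth note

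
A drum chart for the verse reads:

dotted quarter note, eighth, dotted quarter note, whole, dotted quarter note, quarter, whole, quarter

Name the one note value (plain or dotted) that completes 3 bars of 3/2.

3 bars of 3/2 = 36 eighth notes.
Each duration in eighth notes: dotted quarter note = 3; eighth = 1; dotted quarter note = 3; whole = 8; dotted quarter note = 3; quarter = 2; whole = 8; quarter = 2.
Altogether 3 + 1 + 3 + 8 + 3 + 2 + 8 + 2 = 30.
Remaining: 36 − 30 = 6 eighth notes, which is a dotted half note.

dotted half note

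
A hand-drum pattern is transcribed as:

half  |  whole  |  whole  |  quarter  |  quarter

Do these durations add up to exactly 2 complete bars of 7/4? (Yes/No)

No

One bar of 7/4 = 7 quarter notes, so 2 bars = 14.
Working in quarter notes: half = 2; whole = 4; whole = 4; quarter = 1; quarter = 1.
Total: 2 + 4 + 4 + 1 + 1 = 12.
12 falls short of 14, so the answer is No.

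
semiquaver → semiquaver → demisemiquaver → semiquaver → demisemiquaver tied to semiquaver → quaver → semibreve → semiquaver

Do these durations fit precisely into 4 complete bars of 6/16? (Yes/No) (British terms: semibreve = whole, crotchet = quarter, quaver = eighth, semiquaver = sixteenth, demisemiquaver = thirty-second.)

One bar of 6/16 = 12 thirty-second notes, so 4 bars = 48.
In thirty-second notes: semiquaver = 2; semiquaver = 2; demisemiquaver = 1; semiquaver = 2; demisemiquaver tied to semiquaver (demisemiquaver + semiquaver) = 3; quaver = 4; semibreve = 32; semiquaver = 2.
Total: 2 + 2 + 1 + 2 + 3 + 4 + 32 + 2 = 48.
48 equals 48, so the answer is Yes.

Yes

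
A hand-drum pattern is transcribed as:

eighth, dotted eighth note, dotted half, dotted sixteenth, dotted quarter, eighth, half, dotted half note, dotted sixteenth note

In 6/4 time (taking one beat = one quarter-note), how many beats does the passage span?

12

One quarter-note beat = 8 thirty-second notes.
Convert each value to thirty-second notes: eighth = 4; dotted eighth note = 6; dotted half = 24; dotted sixteenth = 3; dotted quarter = 12; eighth = 4; half = 16; dotted half note = 24; dotted sixteenth note = 3.
Total: 4 + 6 + 24 + 3 + 12 + 4 + 16 + 24 + 3 = 96.
96 ÷ 8 = 12 beats.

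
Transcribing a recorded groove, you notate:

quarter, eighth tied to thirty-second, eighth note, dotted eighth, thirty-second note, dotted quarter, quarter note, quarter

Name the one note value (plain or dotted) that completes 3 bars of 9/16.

sixteenth note

3 bars of 9/16 = 54 thirty-second notes.
Convert each value to thirty-second notes: quarter = 8; eighth tied to thirty-second (eighth + thirty-second) = 5; eighth note = 4; dotted eighth = 6; thirty-second note = 1; dotted quarter = 12; quarter note = 8; quarter = 8.
Sum: 8 + 5 + 4 + 6 + 1 + 12 + 8 + 8 = 52.
Remaining: 54 − 52 = 2 thirty-second notes, which is a sixteenth note.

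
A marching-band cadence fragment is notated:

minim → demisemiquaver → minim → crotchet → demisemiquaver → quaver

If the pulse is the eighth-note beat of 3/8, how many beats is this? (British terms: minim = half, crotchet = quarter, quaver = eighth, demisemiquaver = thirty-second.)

11.5

One eighth-note beat = 4 thirty-second notes.
Working in thirty-second notes: minim = 16; demisemiquaver = 1; minim = 16; crotchet = 8; demisemiquaver = 1; quaver = 4.
Sum: 16 + 1 + 16 + 8 + 1 + 4 = 46.
46 ÷ 4 = 11.5 beats.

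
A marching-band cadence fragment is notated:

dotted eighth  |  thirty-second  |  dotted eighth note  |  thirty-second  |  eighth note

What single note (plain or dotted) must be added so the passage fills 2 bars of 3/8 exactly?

dotted eighth note

2 bars of 3/8 = 24 thirty-second notes.
Convert each value to thirty-second notes: dotted eighth = 6; thirty-second = 1; dotted eighth note = 6; thirty-second = 1; eighth note = 4.
Sum: 6 + 1 + 6 + 1 + 4 = 18.
Remaining: 24 − 18 = 6 thirty-second notes, which is a dotted eighth note.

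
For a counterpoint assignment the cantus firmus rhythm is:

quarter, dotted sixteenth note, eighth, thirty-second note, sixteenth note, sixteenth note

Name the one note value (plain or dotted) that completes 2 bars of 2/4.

2 bars of 2/4 = 32 thirty-second notes.
Each duration in thirty-second notes: quarter = 8; dotted sixteenth note = 3; eighth = 4; thirty-second note = 1; sixteenth note = 2; sixteenth note = 2.
Adding: 8 + 3 + 4 + 1 + 2 + 2 = 20.
Remaining: 32 − 20 = 12 thirty-second notes, which is a dotted quarter note.

dotted quarter note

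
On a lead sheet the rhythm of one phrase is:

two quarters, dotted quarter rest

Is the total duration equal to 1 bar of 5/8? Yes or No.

One bar of 5/8 = 5 eighth notes.
In eighth notes: quarter = 2; quarter = 2; dotted quarter rest = 3.
Altogether 2 + 2 + 3 = 7.
7 exceeds 5, so the answer is No.

No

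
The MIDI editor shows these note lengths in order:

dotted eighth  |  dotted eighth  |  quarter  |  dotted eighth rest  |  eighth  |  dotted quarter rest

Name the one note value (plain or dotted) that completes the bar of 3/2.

dotted eighth note

The bar of 3/2 = 24 sixteenth notes.
Each duration in sixteenth notes: dotted eighth = 3; dotted eighth = 3; quarter = 4; dotted eighth rest = 3; eighth = 2; dotted quarter rest = 6.
Total: 3 + 3 + 4 + 3 + 2 + 6 = 21.
Remaining: 24 − 21 = 3 sixteenth notes, which is a dotted eighth note.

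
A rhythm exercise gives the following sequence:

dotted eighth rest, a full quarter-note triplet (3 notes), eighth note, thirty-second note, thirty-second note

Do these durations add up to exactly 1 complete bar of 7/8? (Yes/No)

One bar of 7/8 = 28 thirty-second notes.
Convert each value to thirty-second notes: dotted eighth rest = 6; a full quarter-note triplet (3 notes) (three triplet quarters span one half) = 16; eighth note = 4; thirty-second note = 1; thirty-second note = 1.
Adding: 6 + 16 + 4 + 1 + 1 = 28.
28 equals 28, so the answer is Yes.

Yes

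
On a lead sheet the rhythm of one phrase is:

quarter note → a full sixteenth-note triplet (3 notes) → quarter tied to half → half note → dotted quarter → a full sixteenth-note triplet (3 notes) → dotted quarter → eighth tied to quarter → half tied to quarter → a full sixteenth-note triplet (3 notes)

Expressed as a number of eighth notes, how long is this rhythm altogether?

30

In eighth notes: quarter note = 2; a full sixteenth-note triplet (3 notes) (three triplet sixteenths span one eighth) = 1; quarter tied to half (quarter + half) = 6; half note = 4; dotted quarter = 3; a full sixteenth-note triplet (3 notes) (three triplet sixteenths span one eighth) = 1; dotted quarter = 3; eighth tied to quarter (eighth + quarter) = 3; half tied to quarter (half + quarter) = 6; a full sixteenth-note triplet (3 notes) (three triplet sixteenths span one eighth) = 1.
Total: 2 + 1 + 6 + 4 + 3 + 1 + 3 + 3 + 6 + 1 = 30 eighth notes.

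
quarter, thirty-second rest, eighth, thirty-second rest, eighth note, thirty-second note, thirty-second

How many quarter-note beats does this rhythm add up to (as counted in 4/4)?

One quarter-note beat = 8 thirty-second notes.
Express everything in thirty-second notes: quarter = 8; thirty-second rest = 1; eighth = 4; thirty-second rest = 1; eighth note = 4; thirty-second note = 1; thirty-second = 1.
Total: 8 + 1 + 4 + 1 + 4 + 1 + 1 = 20.
20 ÷ 8 = 2.5 beats.

2.5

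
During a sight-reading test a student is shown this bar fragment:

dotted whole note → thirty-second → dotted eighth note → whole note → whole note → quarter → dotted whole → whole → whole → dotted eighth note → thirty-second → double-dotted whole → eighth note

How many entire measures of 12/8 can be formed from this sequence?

6

One bar of 12/8 = 48 thirty-second notes.
Express everything in thirty-second notes: dotted whole note = 48; thirty-second = 1; dotted eighth note = 6; whole note = 32; whole note = 32; quarter = 8; dotted whole = 48; whole = 32; whole = 32; dotted eighth note = 6; thirty-second = 1; double-dotted whole = 56; eighth note = 4.
Total: 48 + 1 + 6 + 32 + 32 + 8 + 48 + 32 + 32 + 6 + 1 + 56 + 4 = 306.
306 ÷ 48 = 6 complete bars with 18 left over.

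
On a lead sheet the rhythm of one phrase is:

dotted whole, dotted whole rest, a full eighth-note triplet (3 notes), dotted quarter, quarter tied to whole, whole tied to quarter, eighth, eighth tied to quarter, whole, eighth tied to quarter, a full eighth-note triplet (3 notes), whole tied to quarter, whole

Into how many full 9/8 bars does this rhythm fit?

9

One bar of 9/8 = 9 eighth notes.
Each duration in eighth notes: dotted whole = 12; dotted whole rest = 12; a full eighth-note triplet (3 notes) (three triplet eighths span one quarter) = 2; dotted quarter = 3; quarter tied to whole (quarter + whole) = 10; whole tied to quarter (whole + quarter) = 10; eighth = 1; eighth tied to quarter (eighth + quarter) = 3; whole = 8; eighth tied to quarter (eighth + quarter) = 3; a full eighth-note triplet (3 notes) (three triplet eighths span one quarter) = 2; whole tied to quarter (whole + quarter) = 10; whole = 8.
Total: 12 + 12 + 2 + 3 + 10 + 10 + 1 + 3 + 8 + 3 + 2 + 10 + 8 = 84.
84 ÷ 9 = 9 complete bars with 3 left over.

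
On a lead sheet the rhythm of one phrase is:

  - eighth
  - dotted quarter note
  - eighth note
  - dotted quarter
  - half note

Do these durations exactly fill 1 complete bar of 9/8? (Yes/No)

One bar of 9/8 = 9 eighth notes.
Working in eighth notes: eighth = 1; dotted quarter note = 3; eighth note = 1; dotted quarter = 3; half note = 4.
Total: 1 + 3 + 1 + 3 + 4 = 12.
12 exceeds 9, so the answer is No.

No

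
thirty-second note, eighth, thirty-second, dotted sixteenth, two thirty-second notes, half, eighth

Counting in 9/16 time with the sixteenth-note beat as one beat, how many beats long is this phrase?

One sixteenth-note beat = 2 thirty-second notes.
Each duration in thirty-second notes: thirty-second note = 1; eighth = 4; thirty-second = 1; dotted sixteenth = 3; thirty-second note = 1; thirty-second note = 1; half = 16; eighth = 4.
Sum: 1 + 4 + 1 + 3 + 1 + 1 + 16 + 4 = 31.
31 ÷ 2 = 15.5 beats.

15.5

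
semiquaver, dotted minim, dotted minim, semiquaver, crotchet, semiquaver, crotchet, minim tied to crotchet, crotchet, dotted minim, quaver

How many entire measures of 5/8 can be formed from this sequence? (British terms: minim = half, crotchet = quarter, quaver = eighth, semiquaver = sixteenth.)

One bar of 5/8 = 10 sixteenth notes.
Convert each value to sixteenth notes: semiquaver = 1; dotted minim = 12; dotted minim = 12; semiquaver = 1; crotchet = 4; semiquaver = 1; crotchet = 4; minim tied to crotchet (minim + crotchet) = 12; crotchet = 4; dotted minim = 12; quaver = 2.
Adding: 1 + 12 + 12 + 1 + 4 + 1 + 4 + 12 + 4 + 12 + 2 = 65.
65 ÷ 10 = 6 complete bars with 5 left over.

6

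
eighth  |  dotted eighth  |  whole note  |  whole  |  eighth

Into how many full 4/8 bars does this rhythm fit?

4

One bar of 4/8 = 8 sixteenth notes.
Express everything in sixteenth notes: eighth = 2; dotted eighth = 3; whole note = 16; whole = 16; eighth = 2.
Altogether 2 + 3 + 16 + 16 + 2 = 39.
39 ÷ 8 = 4 complete bars with 7 left over.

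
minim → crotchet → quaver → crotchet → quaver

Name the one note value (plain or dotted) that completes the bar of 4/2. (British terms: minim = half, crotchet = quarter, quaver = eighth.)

The bar of 4/2 = 16 eighth notes.
Express everything in eighth notes: minim = 4; crotchet = 2; quaver = 1; crotchet = 2; quaver = 1.
Total: 4 + 2 + 1 + 2 + 1 = 10.
Remaining: 16 − 10 = 6 eighth notes, which is a dotted half note.

dotted half note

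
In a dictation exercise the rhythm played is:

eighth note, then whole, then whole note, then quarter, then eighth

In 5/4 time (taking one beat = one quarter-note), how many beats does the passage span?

10

One quarter-note beat = 2 eighth notes.
Convert each value to eighth notes: eighth note = 1; whole = 8; whole note = 8; quarter = 2; eighth = 1.
Adding: 1 + 8 + 8 + 2 + 1 = 20.
20 ÷ 2 = 10 beats.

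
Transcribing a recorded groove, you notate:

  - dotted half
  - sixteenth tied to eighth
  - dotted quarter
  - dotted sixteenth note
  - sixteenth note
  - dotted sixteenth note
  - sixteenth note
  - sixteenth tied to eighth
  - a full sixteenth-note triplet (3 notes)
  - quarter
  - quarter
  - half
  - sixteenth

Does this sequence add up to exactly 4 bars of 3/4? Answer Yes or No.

Yes

One bar of 3/4 = 24 thirty-second notes, so 4 bars = 96.
Working in thirty-second notes: dotted half = 24; sixteenth tied to eighth (sixteenth + eighth) = 6; dotted quarter = 12; dotted sixteenth note = 3; sixteenth note = 2; dotted sixteenth note = 3; sixteenth note = 2; sixteenth tied to eighth (sixteenth + eighth) = 6; a full sixteenth-note triplet (3 notes) (three triplet sixteenths span one eighth) = 4; quarter = 8; quarter = 8; half = 16; sixteenth = 2.
Total: 24 + 6 + 12 + 3 + 2 + 3 + 2 + 6 + 4 + 8 + 8 + 16 + 2 = 96.
96 equals 96, so the answer is Yes.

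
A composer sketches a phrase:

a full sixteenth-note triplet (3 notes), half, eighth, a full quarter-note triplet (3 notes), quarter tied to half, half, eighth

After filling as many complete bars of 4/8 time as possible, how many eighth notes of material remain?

One bar of 4/8 = 4 eighth notes.
Each duration in eighth notes: a full sixteenth-note triplet (3 notes) (three triplet sixteenths span one eighth) = 1; half = 4; eighth = 1; a full quarter-note triplet (3 notes) (three triplet quarters span one half) = 4; quarter tied to half (quarter + half) = 6; half = 4; eighth = 1.
Total: 1 + 4 + 1 + 4 + 6 + 4 + 1 = 21.
21 ÷ 4 = 5 complete bars with 1 eighth note remaining.

1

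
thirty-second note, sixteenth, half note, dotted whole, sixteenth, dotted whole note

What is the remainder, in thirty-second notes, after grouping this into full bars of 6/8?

21

One bar of 6/8 = 24 thirty-second notes.
In thirty-second notes: thirty-second note = 1; sixteenth = 2; half note = 16; dotted whole = 48; sixteenth = 2; dotted whole note = 48.
Altogether 1 + 2 + 16 + 48 + 2 + 48 = 117.
117 ÷ 24 = 4 complete bars with 21 thirty-second notes remaining.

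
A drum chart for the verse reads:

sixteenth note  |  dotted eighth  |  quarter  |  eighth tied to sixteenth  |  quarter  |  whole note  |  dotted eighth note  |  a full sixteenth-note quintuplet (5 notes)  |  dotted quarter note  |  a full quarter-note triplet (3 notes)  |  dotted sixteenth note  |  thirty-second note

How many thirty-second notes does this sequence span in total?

108

Each duration in thirty-second notes: sixteenth note = 2; dotted eighth = 6; quarter = 8; eighth tied to sixteenth (eighth + sixteenth) = 6; quarter = 8; whole note = 32; dotted eighth note = 6; a full sixteenth-note quintuplet (5 notes) (five quintuplet sixteenths span one quarter) = 8; dotted quarter note = 12; a full quarter-note triplet (3 notes) (three triplet quarters span one half) = 16; dotted sixteenth note = 3; thirty-second note = 1.
Total: 2 + 6 + 8 + 6 + 8 + 32 + 6 + 8 + 12 + 16 + 3 + 1 = 108 thirty-second notes.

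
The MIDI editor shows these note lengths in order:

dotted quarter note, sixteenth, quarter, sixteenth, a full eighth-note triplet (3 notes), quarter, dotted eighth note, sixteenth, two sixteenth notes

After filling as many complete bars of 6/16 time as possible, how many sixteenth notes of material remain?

2

One bar of 6/16 = 6 sixteenth notes.
Express everything in sixteenth notes: dotted quarter note = 6; sixteenth = 1; quarter = 4; sixteenth = 1; a full eighth-note triplet (3 notes) (three triplet eighths span one quarter) = 4; quarter = 4; dotted eighth note = 3; sixteenth = 1; sixteenth note = 1; sixteenth note = 1.
Adding: 6 + 1 + 4 + 1 + 4 + 4 + 3 + 1 + 1 + 1 = 26.
26 ÷ 6 = 4 complete bars with 2 sixteenth notes remaining.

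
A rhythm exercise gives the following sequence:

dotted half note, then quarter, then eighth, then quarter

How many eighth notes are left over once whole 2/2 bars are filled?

3

One bar of 2/2 = 8 eighth notes.
Each duration in eighth notes: dotted half note = 6; quarter = 2; eighth = 1; quarter = 2.
Adding: 6 + 2 + 1 + 2 = 11.
11 ÷ 8 = 1 complete bar with 3 eighth notes remaining.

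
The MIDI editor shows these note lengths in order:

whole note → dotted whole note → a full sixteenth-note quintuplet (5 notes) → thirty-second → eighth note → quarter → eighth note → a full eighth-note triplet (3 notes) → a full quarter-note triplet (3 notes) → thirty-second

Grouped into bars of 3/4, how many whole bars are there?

5

One bar of 3/4 = 24 thirty-second notes.
Working in thirty-second notes: whole note = 32; dotted whole note = 48; a full sixteenth-note quintuplet (5 notes) (five quintuplet sixteenths span one quarter) = 8; thirty-second = 1; eighth note = 4; quarter = 8; eighth note = 4; a full eighth-note triplet (3 notes) (three triplet eighths span one quarter) = 8; a full quarter-note triplet (3 notes) (three triplet quarters span one half) = 16; thirty-second = 1.
Total: 32 + 48 + 8 + 1 + 4 + 8 + 4 + 8 + 16 + 1 = 130.
130 ÷ 24 = 5 complete bars with 10 left over.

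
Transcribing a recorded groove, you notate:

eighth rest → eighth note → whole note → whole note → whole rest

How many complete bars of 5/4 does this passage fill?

2

One bar of 5/4 = 10 eighth notes.
Convert each value to eighth notes: eighth rest = 1; eighth note = 1; whole note = 8; whole note = 8; whole rest = 8.
Total: 1 + 1 + 8 + 8 + 8 = 26.
26 ÷ 10 = 2 complete bars with 6 left over.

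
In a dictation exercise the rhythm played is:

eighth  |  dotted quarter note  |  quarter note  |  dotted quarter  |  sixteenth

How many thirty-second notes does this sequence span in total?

Working in thirty-second notes: eighth = 4; dotted quarter note = 12; quarter note = 8; dotted quarter = 12; sixteenth = 2.
Altogether 4 + 12 + 8 + 12 + 2 = 38 thirty-second notes.

38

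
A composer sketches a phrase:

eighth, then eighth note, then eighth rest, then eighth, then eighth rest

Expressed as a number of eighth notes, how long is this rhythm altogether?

5

In eighth notes: eighth = 1; eighth note = 1; eighth rest = 1; eighth = 1; eighth rest = 1.
Total: 1 + 1 + 1 + 1 + 1 = 5 eighth notes.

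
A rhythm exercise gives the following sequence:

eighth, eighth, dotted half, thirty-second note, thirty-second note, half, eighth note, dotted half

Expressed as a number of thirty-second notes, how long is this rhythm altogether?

Convert each value to thirty-second notes: eighth = 4; eighth = 4; dotted half = 24; thirty-second note = 1; thirty-second note = 1; half = 16; eighth note = 4; dotted half = 24.
Total: 4 + 4 + 24 + 1 + 1 + 16 + 4 + 24 = 78 thirty-second notes.

78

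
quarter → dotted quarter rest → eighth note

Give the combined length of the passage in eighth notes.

Working in eighth notes: quarter = 2; dotted quarter rest = 3; eighth note = 1.
Altogether 2 + 3 + 1 = 6 eighth notes.

6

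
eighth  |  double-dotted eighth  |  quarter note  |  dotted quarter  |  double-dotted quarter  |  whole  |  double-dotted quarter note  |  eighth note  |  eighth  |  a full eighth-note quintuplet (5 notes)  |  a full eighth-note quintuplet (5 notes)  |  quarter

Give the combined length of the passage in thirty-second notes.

139

Convert each value to thirty-second notes: eighth = 4; double-dotted eighth = 7; quarter note = 8; dotted quarter = 12; double-dotted quarter = 14; whole = 32; double-dotted quarter note = 14; eighth note = 4; eighth = 4; a full eighth-note quintuplet (5 notes) (five quintuplet eighths span one half) = 16; a full eighth-note quintuplet (5 notes) (five quintuplet eighths span one half) = 16; quarter = 8.
Sum: 4 + 7 + 8 + 12 + 14 + 32 + 14 + 4 + 4 + 16 + 16 + 8 = 139 thirty-second notes.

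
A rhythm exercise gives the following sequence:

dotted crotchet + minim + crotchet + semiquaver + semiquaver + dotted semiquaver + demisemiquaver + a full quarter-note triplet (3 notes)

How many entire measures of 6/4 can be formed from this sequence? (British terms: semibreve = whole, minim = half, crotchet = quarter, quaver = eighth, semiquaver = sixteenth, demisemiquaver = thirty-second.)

1

One bar of 6/4 = 48 thirty-second notes.
In thirty-second notes: dotted crotchet = 12; minim = 16; crotchet = 8; semiquaver = 2; semiquaver = 2; dotted semiquaver = 3; demisemiquaver = 1; a full quarter-note triplet (3 notes) (three triplet quarters span one half) = 16.
Altogether 12 + 16 + 8 + 2 + 2 + 3 + 1 + 16 = 60.
60 ÷ 48 = 1 complete bar with 12 left over.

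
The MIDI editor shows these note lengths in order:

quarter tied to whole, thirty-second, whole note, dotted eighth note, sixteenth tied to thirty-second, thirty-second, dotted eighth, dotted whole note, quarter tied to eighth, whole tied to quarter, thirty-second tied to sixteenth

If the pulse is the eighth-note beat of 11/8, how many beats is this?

48

One eighth-note beat = 4 thirty-second notes.
Express everything in thirty-second notes: quarter tied to whole (quarter + whole) = 40; thirty-second = 1; whole note = 32; dotted eighth note = 6; sixteenth tied to thirty-second (sixteenth + thirty-second) = 3; thirty-second = 1; dotted eighth = 6; dotted whole note = 48; quarter tied to eighth (quarter + eighth) = 12; whole tied to quarter (whole + quarter) = 40; thirty-second tied to sixteenth (thirty-second + sixteenth) = 3.
Sum: 40 + 1 + 32 + 6 + 3 + 1 + 6 + 48 + 12 + 40 + 3 = 192.
192 ÷ 4 = 48 beats.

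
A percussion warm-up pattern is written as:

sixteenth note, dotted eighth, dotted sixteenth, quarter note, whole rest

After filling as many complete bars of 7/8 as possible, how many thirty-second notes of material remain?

23

One bar of 7/8 = 28 thirty-second notes.
Working in thirty-second notes: sixteenth note = 2; dotted eighth = 6; dotted sixteenth = 3; quarter note = 8; whole rest = 32.
Sum: 2 + 6 + 3 + 8 + 32 = 51.
51 ÷ 28 = 1 complete bar with 23 thirty-second notes remaining.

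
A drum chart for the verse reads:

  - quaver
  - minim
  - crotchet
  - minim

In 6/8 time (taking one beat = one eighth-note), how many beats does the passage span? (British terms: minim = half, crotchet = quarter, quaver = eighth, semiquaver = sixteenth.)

11

One eighth-note beat = 2 sixteenth notes.
Each duration in sixteenth notes: quaver = 2; minim = 8; crotchet = 4; minim = 8.
Altogether 2 + 8 + 4 + 8 = 22.
22 ÷ 2 = 11 beats.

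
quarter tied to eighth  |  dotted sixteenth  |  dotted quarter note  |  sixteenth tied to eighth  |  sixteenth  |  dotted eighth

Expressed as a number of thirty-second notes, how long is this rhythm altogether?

In thirty-second notes: quarter tied to eighth (quarter + eighth) = 12; dotted sixteenth = 3; dotted quarter note = 12; sixteenth tied to eighth (sixteenth + eighth) = 6; sixteenth = 2; dotted eighth = 6.
Altogether 12 + 3 + 12 + 6 + 2 + 6 = 41 thirty-second notes.

41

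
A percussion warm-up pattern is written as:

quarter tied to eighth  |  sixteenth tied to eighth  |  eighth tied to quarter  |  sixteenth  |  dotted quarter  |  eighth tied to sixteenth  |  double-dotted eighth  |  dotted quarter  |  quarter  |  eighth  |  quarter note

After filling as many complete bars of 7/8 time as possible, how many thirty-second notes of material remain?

5

One bar of 7/8 = 28 thirty-second notes.
Convert each value to thirty-second notes: quarter tied to eighth (quarter + eighth) = 12; sixteenth tied to eighth (sixteenth + eighth) = 6; eighth tied to quarter (eighth + quarter) = 12; sixteenth = 2; dotted quarter = 12; eighth tied to sixteenth (eighth + sixteenth) = 6; double-dotted eighth = 7; dotted quarter = 12; quarter = 8; eighth = 4; quarter note = 8.
Adding: 12 + 6 + 12 + 2 + 12 + 6 + 7 + 12 + 8 + 4 + 8 = 89.
89 ÷ 28 = 3 complete bars with 5 thirty-second notes remaining.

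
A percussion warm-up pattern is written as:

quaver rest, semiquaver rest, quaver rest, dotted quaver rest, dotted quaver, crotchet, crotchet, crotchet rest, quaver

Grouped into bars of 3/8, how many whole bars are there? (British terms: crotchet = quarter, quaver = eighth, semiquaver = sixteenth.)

4

One bar of 3/8 = 6 sixteenth notes.
Each duration in sixteenth notes: quaver rest = 2; semiquaver rest = 1; quaver rest = 2; dotted quaver rest = 3; dotted quaver = 3; crotchet = 4; crotchet = 4; crotchet rest = 4; quaver = 2.
Sum: 2 + 1 + 2 + 3 + 3 + 4 + 4 + 4 + 2 = 25.
25 ÷ 6 = 4 complete bars with 1 left over.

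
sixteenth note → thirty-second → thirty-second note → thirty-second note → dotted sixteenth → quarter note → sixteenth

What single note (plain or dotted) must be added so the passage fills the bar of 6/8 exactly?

The bar of 6/8 = 24 thirty-second notes.
Working in thirty-second notes: sixteenth note = 2; thirty-second = 1; thirty-second note = 1; thirty-second note = 1; dotted sixteenth = 3; quarter note = 8; sixteenth = 2.
Altogether 2 + 1 + 1 + 1 + 3 + 8 + 2 = 18.
Remaining: 24 − 18 = 6 thirty-second notes, which is a dotted eighth note.

dotted eighth note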